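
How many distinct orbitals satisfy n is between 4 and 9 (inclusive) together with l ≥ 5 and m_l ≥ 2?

50

For each n in the range, tally the orbitals obeying l ≥ 5 and m_l ≥ 2:
n=6 → 4; n=7 → 9; n=8 → 15; n=9 → 22.
Total orbitals: 4 + 9 + 15 + 22 = 50.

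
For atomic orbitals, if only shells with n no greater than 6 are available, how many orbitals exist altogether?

Total orbitals = 1² + 2² + 3² + 4² + 5² + 6² = 91.

91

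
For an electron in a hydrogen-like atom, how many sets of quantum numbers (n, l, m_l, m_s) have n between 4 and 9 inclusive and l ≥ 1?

530

Treat each shell separately and count matching orbitals:
n=4 → 15; n=5 → 24; n=6 → 35; n=7 → 48; n=8 → 63; n=9 → 80.
Orbitals: 15 + 24 + 35 + 48 + 63 + 80 = 265. Including both spin states (m_s = ±1/2) gives 2 × 265 = 530 states.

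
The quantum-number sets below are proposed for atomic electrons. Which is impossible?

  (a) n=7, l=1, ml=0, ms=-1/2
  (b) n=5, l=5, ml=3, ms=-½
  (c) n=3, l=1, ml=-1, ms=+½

(b) has l = 5 ≥ n = 5, violating 0 ≤ l ≤ n−1.
The remaining sets (a), (c) satisfy all four rules.

(b)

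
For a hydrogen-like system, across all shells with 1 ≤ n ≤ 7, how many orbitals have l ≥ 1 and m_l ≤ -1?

Count contributing orbitals for each principal shell:
n=2 → 1; n=3 → 3; n=4 → 6; n=5 → 10; n=6 → 15; n=7 → 21.
Total orbitals: 1 + 3 + 6 + 10 + 15 + 21 = 56.

56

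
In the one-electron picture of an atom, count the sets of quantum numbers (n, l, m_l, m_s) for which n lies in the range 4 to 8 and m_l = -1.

50

Count contributing orbitals for each principal shell:
n=4 → 3; n=5 → 4; n=6 → 5; n=7 → 6; n=8 → 7.
Orbitals: 3 + 4 + 5 + 6 + 7 = 25. Including both spin states (m_s = ±1/2) gives 2 × 25 = 50 states.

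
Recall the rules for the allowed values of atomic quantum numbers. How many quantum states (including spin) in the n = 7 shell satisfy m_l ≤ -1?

The n = 7 shell has l = 0 through 6; check each.
Orbitals with m_l ≤ -1, by l: l=1 → 1; l=2 → 2; l=3 → 3; l=4 → 4; l=5 → 5; l=6 → 6.
Orbitals: 1 + 2 + 3 + 4 + 5 + 6 = 21. Each orbital carries two spin states, so 21 × 2 = 42 states.

42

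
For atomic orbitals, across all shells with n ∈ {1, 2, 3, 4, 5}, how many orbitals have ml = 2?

6

Per-shell orbital counts meeting the constraint:
n=3 → 1; n=4 → 2; n=5 → 3.
Total orbitals: 1 + 2 + 3 = 6.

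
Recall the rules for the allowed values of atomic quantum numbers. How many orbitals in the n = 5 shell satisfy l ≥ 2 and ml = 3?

2

The (l, ml) pairs meeting l ≥ 2 and ml = 3 give: l=3 → 1; l=4 → 1.
Total orbitals: 1 + 1 = 2.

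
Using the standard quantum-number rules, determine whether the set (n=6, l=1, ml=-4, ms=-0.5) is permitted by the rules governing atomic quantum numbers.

The magnetic quantum number must satisfy −l ≤ ml ≤ l. With l = 1, ml can only be -1, 0, 1, so ml = -4 is forbidden.

Not allowed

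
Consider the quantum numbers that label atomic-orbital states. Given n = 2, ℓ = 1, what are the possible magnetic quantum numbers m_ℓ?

m_ℓ takes every integer from −ℓ to +ℓ. With ℓ = 1 that gives the 3 values -1, 0, 1.

-1, 0, 1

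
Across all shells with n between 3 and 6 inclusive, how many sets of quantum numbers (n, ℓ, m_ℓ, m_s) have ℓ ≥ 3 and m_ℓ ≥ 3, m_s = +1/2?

10

Count contributing orbitals for each principal shell:
n=4 → 1; n=5 → 3; n=6 → 6.
Orbitals: 1 + 3 + 6 = 10. With m_s fixed to +1/2 there is one state per orbital, so 10 states.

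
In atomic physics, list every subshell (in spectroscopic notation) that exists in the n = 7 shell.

7s, 7p, 7d, 7f, 7g, 7h, 7i

For n = 7, ℓ runs from 0 to 6. In spectroscopic notation ℓ = 0,1,2,… ↔ s,p,d,f,g,h,i, so the subshells are 7s, 7p, 7d, 7f, 7g, 7h, 7i.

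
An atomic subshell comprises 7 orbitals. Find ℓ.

ℓ = 3 (f)

2ℓ+1 = 7 gives ℓ = 3.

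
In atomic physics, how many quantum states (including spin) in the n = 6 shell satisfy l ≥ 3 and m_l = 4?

4

With n = 6 the allowed l are 0, 1, …, 5.
The (l, m_l) pairs meeting l ≥ 3 and m_l = 4 give: l=4 → 1; l=5 → 1.
Orbitals: 1 + 1 = 2. Each orbital carries two spin states, so 2 × 2 = 4 states.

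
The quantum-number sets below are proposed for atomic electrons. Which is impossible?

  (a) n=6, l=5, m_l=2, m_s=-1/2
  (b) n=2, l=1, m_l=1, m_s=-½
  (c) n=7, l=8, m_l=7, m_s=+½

(c)

(c) has l = 8 ≥ n = 7, violating 0 ≤ l ≤ n−1.
The remaining sets (a), (b) satisfy all four rules.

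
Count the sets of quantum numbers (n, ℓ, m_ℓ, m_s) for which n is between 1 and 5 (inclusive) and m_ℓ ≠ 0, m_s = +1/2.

Work shell by shell — for each n, count the (ℓ, m_ℓ) pairs that satisfy m_ℓ ≠ 0:
n=2 → 2; n=3 → 6; n=4 → 12; n=5 → 20.
Orbitals: 2 + 6 + 12 + 20 = 40. With m_s fixed to +1/2 there is one state per orbital, so 40 states.

40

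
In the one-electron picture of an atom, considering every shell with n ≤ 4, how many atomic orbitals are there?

Total orbitals = 1² + 2² + 3² + 4² = 30.

30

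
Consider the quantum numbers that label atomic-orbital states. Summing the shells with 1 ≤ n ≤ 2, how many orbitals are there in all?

5

Shell n has n² orbitals: 1²=1 + 2²=4 = 5 orbitals.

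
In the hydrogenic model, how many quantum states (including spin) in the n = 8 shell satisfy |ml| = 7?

With n = 8 the allowed l are 0, 1, …, 7.
Contributions: l=7 → 2.
Orbitals: 2. Each orbital carries two spin states, so 2 × 2 = 4 states.

4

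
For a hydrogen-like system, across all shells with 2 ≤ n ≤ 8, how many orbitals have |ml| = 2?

42

Per-shell orbital counts meeting the constraint:
n=3 → 2; n=4 → 4; n=5 → 6; n=6 → 8; n=7 → 10; n=8 → 12.
Total orbitals: 2 + 4 + 6 + 8 + 10 + 12 = 42.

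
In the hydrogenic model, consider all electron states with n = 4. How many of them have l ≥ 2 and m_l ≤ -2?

For n = 4, l ranges over 0 … 3.
Contributions: l=2 → 1; l=3 → 2.
Orbitals: 1 + 2 = 3. Each orbital carries two spin states, so 3 × 2 = 6 states.

6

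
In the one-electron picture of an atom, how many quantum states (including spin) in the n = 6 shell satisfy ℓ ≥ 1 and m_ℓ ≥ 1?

For n = 6, ℓ ranges over 0 … 5.
Contributions: ℓ=1 → 1; ℓ=2 → 2; ℓ=3 → 3; ℓ=4 → 4; ℓ=5 → 5.
Orbitals: 1 + 2 + 3 + 4 + 5 = 15. Each orbital carries two spin states, so 15 × 2 = 30 states.

30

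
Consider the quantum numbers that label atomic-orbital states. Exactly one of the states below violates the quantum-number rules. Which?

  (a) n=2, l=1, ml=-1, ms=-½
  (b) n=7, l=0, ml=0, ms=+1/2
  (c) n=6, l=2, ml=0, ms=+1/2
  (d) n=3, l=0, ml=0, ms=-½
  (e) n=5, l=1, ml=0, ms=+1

(e) has ms = +1, but an electron's spin must be ±1/2.
The remaining sets (a), (b), (c), (d) satisfy all four rules.

(e)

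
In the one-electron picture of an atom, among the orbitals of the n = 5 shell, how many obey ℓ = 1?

3

Go through ℓ = 0, …, 4 (the values permitted for n = 5).
Contributions: ℓ=1 → 3.
Total orbitals: 3.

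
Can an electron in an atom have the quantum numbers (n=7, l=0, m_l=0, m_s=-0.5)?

n = 7 is a positive integer. l = 0 satisfies 0 ≤ l ≤ n−1 = 6. m_l = 0 lies in the range −l … +l (here 0). m_s = -1/2 is one of ±1/2.
All four constraints are satisfied.

Valid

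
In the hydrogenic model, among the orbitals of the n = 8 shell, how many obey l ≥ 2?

60

The n = 8 shell has l = 0 through 7; check each.
Per l-value: l=2 → 5; l=3 → 7; l=4 → 9; l=5 → 11; l=6 → 13; l=7 → 15.
Total orbitals: 5 + 7 + 9 + 11 + 13 + 15 = 60.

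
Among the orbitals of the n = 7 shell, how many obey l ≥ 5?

The n = 7 shell has l = 0 through 6; check each.
Per l-value: l=5 → 11; l=6 → 13.
Total orbitals: 11 + 13 = 24.

24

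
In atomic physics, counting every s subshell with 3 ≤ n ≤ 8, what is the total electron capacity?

12

An s subshell (ℓ = 0) exists for every n ≥ 1, so shells n = 3, 4, 5, 6, 7, 8 each contribute one — 6 subshells.
Since each s subshell holds 2(2·0+1) = 2 electrons, the total is 6 × 2 = 12.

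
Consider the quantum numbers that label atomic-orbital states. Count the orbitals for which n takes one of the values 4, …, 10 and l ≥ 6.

Go shell by shell, enumerating (l, m_l) with l ≥ 6:
n=7 → 13; n=8 → 28; n=9 → 45; n=10 → 64.
Total orbitals: 13 + 28 + 45 + 64 = 150.

150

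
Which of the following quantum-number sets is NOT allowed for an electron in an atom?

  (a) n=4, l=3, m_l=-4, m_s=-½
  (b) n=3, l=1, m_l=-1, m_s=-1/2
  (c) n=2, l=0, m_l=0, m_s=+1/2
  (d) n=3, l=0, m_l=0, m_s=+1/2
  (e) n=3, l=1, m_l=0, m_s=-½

(a)

(a) has |m_l| = 4 > l = 3, violating −l ≤ m_l ≤ l.
The remaining sets (b), (c), (d), (e) satisfy all four rules.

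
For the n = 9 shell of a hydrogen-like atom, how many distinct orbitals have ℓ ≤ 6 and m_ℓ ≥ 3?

For n = 9, ℓ ranges over 0 … 8.
Contributions: ℓ=3 → 1; ℓ=4 → 2; ℓ=5 → 3; ℓ=6 → 4.
Total orbitals: 1 + 2 + 3 + 4 = 10.

10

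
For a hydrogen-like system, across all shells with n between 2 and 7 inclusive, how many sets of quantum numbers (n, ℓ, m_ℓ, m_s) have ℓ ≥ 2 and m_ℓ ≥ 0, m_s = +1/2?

Treat each shell separately and count matching orbitals:
n=3 → 3; n=4 → 7; n=5 → 12; n=6 → 18; n=7 → 25.
Orbitals: 3 + 7 + 12 + 18 + 25 = 65. With m_s fixed to +1/2 there is one state per orbital, so 65 states.

65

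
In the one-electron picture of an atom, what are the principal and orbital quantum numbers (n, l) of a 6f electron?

n = 6, l = 3

The leading integer gives n = 6; the letter 'f' means l = 3.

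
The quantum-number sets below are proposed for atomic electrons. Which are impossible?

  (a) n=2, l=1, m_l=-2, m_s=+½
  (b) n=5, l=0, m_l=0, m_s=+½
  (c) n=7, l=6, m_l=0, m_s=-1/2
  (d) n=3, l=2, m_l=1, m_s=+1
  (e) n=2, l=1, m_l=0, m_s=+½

(a) and (d)

(a) has |m_l| = 2 > l = 1, violating −l ≤ m_l ≤ l.
(d) has m_s = +1, but an electron's spin must be ±1/2.
The remaining sets (b), (c), (e) satisfy all four rules.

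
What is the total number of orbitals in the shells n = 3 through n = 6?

Shell n has n² orbitals: 3²=9 + 4²=16 + 5²=25 + 6²=36 = 86 orbitals.

86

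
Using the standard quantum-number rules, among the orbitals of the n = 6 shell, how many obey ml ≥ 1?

15

The n = 6 shell has l = 0 through 5; check each.
Per l-value: l=1 → 1; l=2 → 2; l=3 → 3; l=4 → 4; l=5 → 5.
Total orbitals: 1 + 2 + 3 + 4 + 5 = 15.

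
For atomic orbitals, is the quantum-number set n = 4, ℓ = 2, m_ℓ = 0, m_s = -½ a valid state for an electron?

n = 4 is a positive integer. ℓ = 2 satisfies 0 ≤ ℓ ≤ n−1 = 3. m_ℓ = 0 lies in the range −ℓ … +ℓ (here −2 … 2). m_s = -1/2 is one of ±1/2.
All four constraints are satisfied.

Allowed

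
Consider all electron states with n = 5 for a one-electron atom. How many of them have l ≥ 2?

42

Per l-value: l=2 → 5; l=3 → 7; l=4 → 9.
Orbitals: 5 + 7 + 9 = 21. Each orbital carries two spin states, so 21 × 2 = 42 states.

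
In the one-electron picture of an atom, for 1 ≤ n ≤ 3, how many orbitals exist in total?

14

Total orbitals = 1² + 2² + 3² = 14.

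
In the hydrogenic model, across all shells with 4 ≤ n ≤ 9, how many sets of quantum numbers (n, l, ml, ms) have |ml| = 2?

108

Count contributing orbitals for each principal shell:
n=4 → 4; n=5 → 6; n=6 → 8; n=7 → 10; n=8 → 12; n=9 → 14.
Orbitals: 4 + 6 + 8 + 10 + 12 + 14 = 54. Including both spin states (ms = ±1/2) gives 2 × 54 = 108 states.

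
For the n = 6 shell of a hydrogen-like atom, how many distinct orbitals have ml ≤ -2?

10

Per l-value: l=2 → 1; l=3 → 2; l=4 → 3; l=5 → 4.
Total orbitals: 1 + 2 + 3 + 4 = 10.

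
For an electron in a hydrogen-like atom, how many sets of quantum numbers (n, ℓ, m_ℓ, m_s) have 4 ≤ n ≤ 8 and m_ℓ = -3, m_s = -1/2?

15

Count contributing orbitals for each principal shell:
n=4 → 1; n=5 → 2; n=6 → 3; n=7 → 4; n=8 → 5.
Orbitals: 1 + 2 + 3 + 4 + 5 = 15. With m_s fixed to -1/2 there is one state per orbital, so 15 states.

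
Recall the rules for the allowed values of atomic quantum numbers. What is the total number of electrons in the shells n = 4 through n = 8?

Shell n has n² orbitals: 4²=16 + 5²=25 + 6²=36 + 7²=49 + 8²=64 = 190 orbitals.
Two spin states per orbital: 2 × 190 = 380 electrons.

380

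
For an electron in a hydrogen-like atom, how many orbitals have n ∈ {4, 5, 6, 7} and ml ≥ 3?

For each n in the range, tally the orbitals obeying ml ≥ 3:
n=4 → 1; n=5 → 3; n=6 → 6; n=7 → 10.
Total orbitals: 1 + 3 + 6 + 10 = 20.

20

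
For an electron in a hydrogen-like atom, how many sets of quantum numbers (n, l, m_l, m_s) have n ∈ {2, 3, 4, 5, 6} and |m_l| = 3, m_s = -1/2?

For each n in the range, tally the orbitals obeying |m_l| = 3:
n=4 → 2; n=5 → 4; n=6 → 6.
Orbitals: 2 + 4 + 6 = 12. With m_s fixed to -1/2 there is one state per orbital, so 12 states.

12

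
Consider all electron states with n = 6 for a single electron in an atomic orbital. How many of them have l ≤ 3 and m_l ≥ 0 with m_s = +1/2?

For n = 6, l ranges over 0 … 5.
Contributions: l=0 → 1; l=1 → 2; l=2 → 3; l=3 → 4.
Orbitals: 1 + 2 + 3 + 4 = 10. With m_s fixed to a single value there is one state per orbital, giving 10 states.

10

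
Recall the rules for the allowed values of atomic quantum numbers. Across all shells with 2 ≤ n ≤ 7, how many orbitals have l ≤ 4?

104

Treat each shell separately and count matching orbitals:
n=2 → 4; n=3 → 9; n=4 → 16; n=5 → 25; n=6 → 25; n=7 → 25.
Total orbitals: 4 + 9 + 16 + 25 + 25 + 25 = 104.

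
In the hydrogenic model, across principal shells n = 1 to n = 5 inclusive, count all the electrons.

Shell n has n² orbitals: 1²=1 + 2²=4 + 3²=9 + 4²=16 + 5²=25 = 55 orbitals.
Two spin states per orbital: 2 × 55 = 110 electrons.

110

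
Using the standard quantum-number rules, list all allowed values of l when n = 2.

l is an integer with 0 ≤ l ≤ n−1, so for n = 2: l = 0, 1.

0, 1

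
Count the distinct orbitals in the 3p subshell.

3

A subshell has 2l+1 orbitals; with l = 1, that's 3.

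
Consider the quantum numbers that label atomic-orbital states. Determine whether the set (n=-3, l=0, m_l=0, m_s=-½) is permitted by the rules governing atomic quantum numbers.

No

The principal quantum number must be a positive integer (n ≥ 1), but here n = -3.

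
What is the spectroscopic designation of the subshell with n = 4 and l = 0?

4s

l = 0 corresponds to the letter 's', so the subshell is 4s.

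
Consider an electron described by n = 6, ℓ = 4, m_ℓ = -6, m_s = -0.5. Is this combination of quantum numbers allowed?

Invalid

The magnetic quantum number must satisfy −ℓ ≤ m_ℓ ≤ ℓ. With ℓ = 4, m_ℓ can only be -4, -3, -2, -1, 0, 1, 2, 3, 4, so m_ℓ = -6 is forbidden.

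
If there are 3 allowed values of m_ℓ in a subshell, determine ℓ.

ℓ = 1

m_ℓ ranges over 2ℓ+1 integers, so 2ℓ+1 = 3 ⇒ ℓ = 1.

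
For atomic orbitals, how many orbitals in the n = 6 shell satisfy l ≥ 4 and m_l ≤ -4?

Per l-value: l=4 → 1; l=5 → 2.
Total orbitals: 1 + 2 = 3.

3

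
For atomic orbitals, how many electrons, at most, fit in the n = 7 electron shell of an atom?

98

A shell holds 2n² electrons: 2 × 7² = 2 × 49 = 98.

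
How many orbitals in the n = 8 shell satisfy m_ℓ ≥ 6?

With n = 8 the allowed ℓ are 0, 1, …, 7.
The (ℓ, m_ℓ) pairs meeting m_ℓ ≥ 6 give: ℓ=6 → 1; ℓ=7 → 2.
Total orbitals: 1 + 2 = 3.

3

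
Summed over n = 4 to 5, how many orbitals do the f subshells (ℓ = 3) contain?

14

An f subshell (ℓ = 3) exists for every n ≥ 4, so shells n = 4, 5 each contribute one — 2 subshells.
Since each f subshell has 2·3+1 = 7 orbitals, the total is 2 × 7 = 14.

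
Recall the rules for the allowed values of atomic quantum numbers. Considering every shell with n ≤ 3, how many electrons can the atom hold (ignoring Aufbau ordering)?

28

Total orbitals = 1² + 2² + 3² = 14. Doubling for spin gives 28 electrons.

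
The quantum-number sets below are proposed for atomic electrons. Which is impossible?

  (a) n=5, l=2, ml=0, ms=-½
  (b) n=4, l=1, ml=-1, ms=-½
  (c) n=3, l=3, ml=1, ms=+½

(c)

(c) has l = 3 ≥ n = 3, violating 0 ≤ l ≤ n−1.
The remaining sets (a), (b) satisfy all four rules.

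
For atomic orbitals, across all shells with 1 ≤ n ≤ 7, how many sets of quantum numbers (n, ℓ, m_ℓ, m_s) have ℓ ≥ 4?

For each n in the range, tally the orbitals obeying ℓ ≥ 4:
n=5 → 9; n=6 → 20; n=7 → 33.
Orbitals: 9 + 20 + 33 = 62. Including both spin states (m_s = ±1/2) gives 2 × 62 = 124 states.

124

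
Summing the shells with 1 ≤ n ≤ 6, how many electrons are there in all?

Shell n has n² orbitals: 1²=1 + 2²=4 + 3²=9 + 4²=16 + 5²=25 + 6²=36 = 91 orbitals.
Two spin states per orbital: 2 × 91 = 182 electrons.

182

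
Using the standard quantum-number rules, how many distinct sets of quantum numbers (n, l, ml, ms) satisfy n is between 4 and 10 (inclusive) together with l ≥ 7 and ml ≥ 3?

Go shell by shell, enumerating (l, ml) with l ≥ 7 and ml ≥ 3:
n=8 → 5; n=9 → 11; n=10 → 18.
Orbitals: 5 + 11 + 18 = 34. Including both spin states (ms = ±1/2) gives 2 × 34 = 68 states.

68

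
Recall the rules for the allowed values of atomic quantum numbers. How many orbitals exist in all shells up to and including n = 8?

204

Total orbitals = 1² + 2² + 3² + 4² + 5² + 6² + 7² + 8² = 204.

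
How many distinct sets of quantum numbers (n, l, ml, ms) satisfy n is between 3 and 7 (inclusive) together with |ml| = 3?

40

Go shell by shell, enumerating (l, ml) with |ml| = 3:
n=4 → 2; n=5 → 4; n=6 → 6; n=7 → 8.
Orbitals: 2 + 4 + 6 + 8 = 20. Including both spin states (ms = ±1/2) gives 2 × 20 = 40 states.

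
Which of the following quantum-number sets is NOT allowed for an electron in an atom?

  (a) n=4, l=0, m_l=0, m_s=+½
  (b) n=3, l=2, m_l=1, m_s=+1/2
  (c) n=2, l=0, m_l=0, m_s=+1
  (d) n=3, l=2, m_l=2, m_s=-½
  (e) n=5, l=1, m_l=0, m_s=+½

(c) has m_s = +1, but an electron's spin must be ±1/2.
The remaining sets (a), (b), (d), (e) satisfy all four rules.

(c)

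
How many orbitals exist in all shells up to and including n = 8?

Total orbitals = 1² + 2² + 3² + 4² + 5² + 6² + 7² + 8² = 204.

204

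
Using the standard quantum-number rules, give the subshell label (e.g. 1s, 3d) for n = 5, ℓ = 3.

ℓ = 3 corresponds to the letter 'f', so the subshell is 5f.

5f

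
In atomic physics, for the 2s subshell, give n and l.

The leading integer gives n = 2; the letter 's' means l = 0.

n = 2, l = 0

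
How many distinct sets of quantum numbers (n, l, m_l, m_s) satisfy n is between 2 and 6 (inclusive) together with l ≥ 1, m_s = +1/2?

85

Treat each shell separately and count matching orbitals:
n=2 → 3; n=3 → 8; n=4 → 15; n=5 → 24; n=6 → 35.
Orbitals: 3 + 8 + 15 + 24 + 35 = 85. With m_s fixed to +1/2 there is one state per orbital, so 85 states.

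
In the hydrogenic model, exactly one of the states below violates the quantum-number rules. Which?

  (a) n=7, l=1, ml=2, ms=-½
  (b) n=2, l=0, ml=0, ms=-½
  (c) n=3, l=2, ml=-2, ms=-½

(a)

(a) has |ml| = 2 > l = 1, violating −l ≤ ml ≤ l.
The remaining sets (b), (c) satisfy all four rules.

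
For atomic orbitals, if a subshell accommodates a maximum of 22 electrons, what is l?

2(2l+1) = 22 ⇒ 2l+1 = 11 ⇒ l = 5.

l = 5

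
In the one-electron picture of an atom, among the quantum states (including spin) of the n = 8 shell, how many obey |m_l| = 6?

Orbitals with |m_l| = 6, by l: l=6 → 2; l=7 → 2.
Orbitals: 2 + 2 = 4. Each orbital carries two spin states, so 4 × 2 = 8 states.

8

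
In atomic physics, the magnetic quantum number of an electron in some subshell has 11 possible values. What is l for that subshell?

m_l ranges over 2l+1 integers, so 2l+1 = 11 ⇒ l = 5.

l = 5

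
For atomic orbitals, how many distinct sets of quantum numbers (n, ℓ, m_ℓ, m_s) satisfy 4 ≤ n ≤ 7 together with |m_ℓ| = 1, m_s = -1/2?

Treat each shell separately and count matching orbitals:
n=4 → 6; n=5 → 8; n=6 → 10; n=7 → 12.
Orbitals: 6 + 8 + 10 + 12 = 36. With m_s fixed to -1/2 there is one state per orbital, so 36 states.

36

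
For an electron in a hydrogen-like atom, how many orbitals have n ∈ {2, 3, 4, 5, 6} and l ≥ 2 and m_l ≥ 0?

40

Work shell by shell — for each n, count the (l, m_l) pairs that satisfy l ≥ 2 and m_l ≥ 0:
n=3 → 3; n=4 → 7; n=5 → 12; n=6 → 18.
Total orbitals: 3 + 7 + 12 + 18 = 40.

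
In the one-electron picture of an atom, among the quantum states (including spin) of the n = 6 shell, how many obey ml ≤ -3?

12

For n = 6, l ranges over 0 … 5.
The (l, ml) pairs meeting ml ≤ -3 give: l=3 → 1; l=4 → 2; l=5 → 3.
Orbitals: 1 + 2 + 3 = 6. Each orbital carries two spin states, so 6 × 2 = 12 states.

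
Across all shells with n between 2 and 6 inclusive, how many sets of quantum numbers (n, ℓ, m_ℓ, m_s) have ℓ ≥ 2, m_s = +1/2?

Treat each shell separately and count matching orbitals:
n=3 → 5; n=4 → 12; n=5 → 21; n=6 → 32.
Orbitals: 5 + 12 + 21 + 32 = 70. With m_s fixed to +1/2 there is one state per orbital, so 70 states.

70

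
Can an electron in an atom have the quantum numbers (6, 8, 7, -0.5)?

Not allowed

The orbital quantum number must satisfy 0 ≤ l ≤ n−1. With n = 6 the allowed l values are 0, 1, 2, 3, 4, 5, so l = 8 is out of range.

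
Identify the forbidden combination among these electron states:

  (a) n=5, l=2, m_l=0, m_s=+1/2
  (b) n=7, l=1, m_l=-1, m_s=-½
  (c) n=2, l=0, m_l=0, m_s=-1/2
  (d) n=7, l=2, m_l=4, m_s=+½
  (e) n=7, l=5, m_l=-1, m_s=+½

(d) has |m_l| = 4 > l = 2, violating −l ≤ m_l ≤ l.
The remaining sets (a), (b), (c), (e) satisfy all four rules.

(d)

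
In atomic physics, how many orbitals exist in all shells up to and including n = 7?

140

Total orbitals = 1² + 2² + 3² + 4² + 5² + 6² + 7² = 140.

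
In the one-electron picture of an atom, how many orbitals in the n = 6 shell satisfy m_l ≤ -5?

1

With n = 6 the allowed l are 0, 1, …, 5.
The (l, m_l) pairs meeting m_l ≤ -5 give: l=5 → 1.
Total orbitals: 1.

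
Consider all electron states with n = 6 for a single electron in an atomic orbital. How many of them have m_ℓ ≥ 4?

Go through ℓ = 0, …, 5 (the values permitted for n = 6).
The (ℓ, m_ℓ) pairs meeting m_ℓ ≥ 4 give: ℓ=4 → 1; ℓ=5 → 2.
Orbitals: 1 + 2 = 3. Each orbital carries two spin states, so 3 × 2 = 6 states.

6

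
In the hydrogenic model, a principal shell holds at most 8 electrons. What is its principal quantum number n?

2n² = 8 ⇒ n² = 4 ⇒ n = 2.

n = 2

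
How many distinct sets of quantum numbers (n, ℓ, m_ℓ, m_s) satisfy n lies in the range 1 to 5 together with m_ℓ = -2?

12

Count contributing orbitals for each principal shell:
n=3 → 1; n=4 → 2; n=5 → 3.
Orbitals: 1 + 2 + 3 = 6. Including both spin states (m_s = ±1/2) gives 2 × 6 = 12 states.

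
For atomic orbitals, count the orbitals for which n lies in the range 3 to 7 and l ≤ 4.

100

Work shell by shell — for each n, count the (l, ml) pairs that satisfy l ≤ 4:
n=3 → 9; n=4 → 16; n=5 → 25; n=6 → 25; n=7 → 25.
Total orbitals: 9 + 16 + 25 + 25 + 25 = 100.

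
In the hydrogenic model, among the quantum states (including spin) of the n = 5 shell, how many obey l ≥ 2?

42

Contributions: l=2 → 5; l=3 → 7; l=4 → 9.
Orbitals: 5 + 7 + 9 = 21. Each orbital carries two spin states, so 21 × 2 = 42 states.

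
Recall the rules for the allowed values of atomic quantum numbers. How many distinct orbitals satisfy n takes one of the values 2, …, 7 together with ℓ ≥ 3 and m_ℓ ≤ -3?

For each n in the range, tally the orbitals obeying ℓ ≥ 3 and m_ℓ ≤ -3:
n=4 → 1; n=5 → 3; n=6 → 6; n=7 → 10.
Total orbitals: 1 + 3 + 6 + 10 = 20.

20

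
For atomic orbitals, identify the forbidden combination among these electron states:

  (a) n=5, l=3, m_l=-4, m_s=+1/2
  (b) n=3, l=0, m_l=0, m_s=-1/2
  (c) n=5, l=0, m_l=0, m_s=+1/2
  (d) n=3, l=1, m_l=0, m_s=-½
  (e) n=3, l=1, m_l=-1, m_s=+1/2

(a) has |m_l| = 4 > l = 3, violating −l ≤ m_l ≤ l.
The remaining sets (b), (c), (d), (e) satisfy all four rules.

(a)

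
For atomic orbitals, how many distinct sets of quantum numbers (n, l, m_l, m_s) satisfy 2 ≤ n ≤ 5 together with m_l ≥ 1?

Per-shell orbital counts meeting the constraint:
n=2 → 1; n=3 → 3; n=4 → 6; n=5 → 10.
Orbitals: 1 + 3 + 6 + 10 = 20. Including both spin states (m_s = ±1/2) gives 2 × 20 = 40 states.

40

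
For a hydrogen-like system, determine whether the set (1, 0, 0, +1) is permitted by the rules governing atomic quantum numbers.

The spin quantum number for an electron can only be ms = +1/2 or −1/2; ms = +1 is not one of those.

Not allowed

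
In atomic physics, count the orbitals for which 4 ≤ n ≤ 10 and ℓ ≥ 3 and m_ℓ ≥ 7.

10

Treat each shell separately and count matching orbitals:
n=8 → 1; n=9 → 3; n=10 → 6.
Total orbitals: 1 + 3 + 6 = 10.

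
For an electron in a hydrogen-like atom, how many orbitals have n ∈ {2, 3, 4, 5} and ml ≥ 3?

For each n in the range, tally the orbitals obeying ml ≥ 3:
n=4 → 1; n=5 → 3.
Total orbitals: 1 + 3 = 4.

4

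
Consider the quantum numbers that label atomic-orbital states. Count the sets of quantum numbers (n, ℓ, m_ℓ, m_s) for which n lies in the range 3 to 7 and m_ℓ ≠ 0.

Count contributing orbitals for each principal shell:
n=3 → 6; n=4 → 12; n=5 → 20; n=6 → 30; n=7 → 42.
Orbitals: 6 + 12 + 20 + 30 + 42 = 110. Including both spin states (m_s = ±1/2) gives 2 × 110 = 220 states.

220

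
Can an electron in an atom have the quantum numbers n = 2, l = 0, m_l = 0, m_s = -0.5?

Allowed

n = 2 is a positive integer. l = 0 satisfies 0 ≤ l ≤ n−1 = 1. m_l = 0 lies in the range −l … +l (here 0). m_s = -1/2 is one of ±1/2.
All four constraints are satisfied.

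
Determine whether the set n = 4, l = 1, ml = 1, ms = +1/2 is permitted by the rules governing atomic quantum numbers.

Yes

n = 4 is a positive integer. l = 1 satisfies 0 ≤ l ≤ n−1 = 3. ml = 1 lies in the range −l … +l (here −1 … 1). ms = +1/2 is one of ±1/2.
All four constraints are satisfied.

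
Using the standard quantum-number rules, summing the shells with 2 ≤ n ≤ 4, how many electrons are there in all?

Shell n has n² orbitals: 2²=4 + 3²=9 + 4²=16 = 29 orbitals.
Two spin states per orbital: 2 × 29 = 58 electrons.

58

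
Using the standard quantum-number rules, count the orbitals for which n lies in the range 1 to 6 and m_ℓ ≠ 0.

Work shell by shell — for each n, count the (ℓ, m_ℓ) pairs that satisfy m_ℓ ≠ 0:
n=2 → 2; n=3 → 6; n=4 → 12; n=5 → 20; n=6 → 30.
Total orbitals: 2 + 6 + 12 + 20 + 30 = 70.

70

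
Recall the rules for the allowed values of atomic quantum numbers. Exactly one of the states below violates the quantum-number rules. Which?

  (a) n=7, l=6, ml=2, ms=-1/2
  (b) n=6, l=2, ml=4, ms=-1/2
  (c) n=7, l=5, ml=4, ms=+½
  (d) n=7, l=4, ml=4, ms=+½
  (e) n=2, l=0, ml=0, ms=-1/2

(b) has |ml| = 4 > l = 2, violating −l ≤ ml ≤ l.
The remaining sets (a), (c), (d), (e) satisfy all four rules.

(b)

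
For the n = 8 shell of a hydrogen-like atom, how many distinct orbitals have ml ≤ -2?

21

Go through l = 0, …, 7 (the values permitted for n = 8).
Contributions: l=2 → 1; l=3 → 2; l=4 → 3; l=5 → 4; l=6 → 5; l=7 → 6.
Total orbitals: 1 + 2 + 3 + 4 + 5 + 6 = 21.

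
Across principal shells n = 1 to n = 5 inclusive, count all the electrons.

Shell n has n² orbitals: 1²=1 + 2²=4 + 3²=9 + 4²=16 + 5²=25 = 55 orbitals.
Two spin states per orbital: 2 × 55 = 110 electrons.

110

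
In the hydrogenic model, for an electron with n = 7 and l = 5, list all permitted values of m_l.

-5, -4, -3, -2, -1, 0, 1, 2, 3, 4, 5

m_l takes every integer from −l to +l. With l = 5 that gives the 11 values -5, -4, -3, -2, -1, 0, 1, 2, 3, 4, 5.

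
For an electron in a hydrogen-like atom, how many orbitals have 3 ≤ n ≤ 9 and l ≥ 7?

47

Go shell by shell, enumerating (l, m_l) with l ≥ 7:
n=8 → 15; n=9 → 32.
Total orbitals: 15 + 32 = 47.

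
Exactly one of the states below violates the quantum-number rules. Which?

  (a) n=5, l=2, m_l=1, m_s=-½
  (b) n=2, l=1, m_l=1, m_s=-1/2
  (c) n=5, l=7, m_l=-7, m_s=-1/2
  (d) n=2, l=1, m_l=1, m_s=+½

(c) has l = 7 ≥ n = 5, violating 0 ≤ l ≤ n−1.
The remaining sets (a), (b), (d) satisfy all four rules.

(c)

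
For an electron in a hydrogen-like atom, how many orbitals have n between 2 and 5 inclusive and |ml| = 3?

Per-shell orbital counts meeting the constraint:
n=4 → 2; n=5 → 4.
Total orbitals: 2 + 4 = 6.

6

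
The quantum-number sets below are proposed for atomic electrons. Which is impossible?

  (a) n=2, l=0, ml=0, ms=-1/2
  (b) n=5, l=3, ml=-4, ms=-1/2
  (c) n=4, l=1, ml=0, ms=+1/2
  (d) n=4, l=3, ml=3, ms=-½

(b) has |ml| = 4 > l = 3, violating −l ≤ ml ≤ l.
The remaining sets (a), (c), (d) satisfy all four rules.

(b)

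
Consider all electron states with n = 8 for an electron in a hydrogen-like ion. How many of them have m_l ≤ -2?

Go through l = 0, …, 7 (the values permitted for n = 8).
Orbitals with m_l ≤ -2, by l: l=2 → 1; l=3 → 2; l=4 → 3; l=5 → 4; l=6 → 5; l=7 → 6.
Orbitals: 1 + 2 + 3 + 4 + 5 + 6 = 21. Each orbital carries two spin states, so 21 × 2 = 42 states.

42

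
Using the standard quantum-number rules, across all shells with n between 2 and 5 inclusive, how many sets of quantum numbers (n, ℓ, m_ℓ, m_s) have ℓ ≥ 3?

Count contributing orbitals for each principal shell:
n=4 → 7; n=5 → 16.
Orbitals: 7 + 16 = 23. Including both spin states (m_s = ±1/2) gives 2 × 23 = 46 states.

46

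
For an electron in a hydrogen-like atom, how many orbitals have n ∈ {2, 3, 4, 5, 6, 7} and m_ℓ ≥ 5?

4

Treat each shell separately and count matching orbitals:
n=6 → 1; n=7 → 3.
Total orbitals: 1 + 3 = 4.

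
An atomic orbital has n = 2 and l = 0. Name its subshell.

2s

l = 0 corresponds to the letter 's', so the subshell is 2s.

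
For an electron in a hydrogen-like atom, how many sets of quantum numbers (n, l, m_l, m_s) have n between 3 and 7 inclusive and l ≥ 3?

Count contributing orbitals for each principal shell:
n=4 → 7; n=5 → 16; n=6 → 27; n=7 → 40.
Orbitals: 7 + 16 + 27 + 40 = 90. Including both spin states (m_s = ±1/2) gives 2 × 90 = 180 states.

180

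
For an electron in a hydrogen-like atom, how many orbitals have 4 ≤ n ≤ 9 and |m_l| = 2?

Go shell by shell, enumerating (l, m_l) with |m_l| = 2:
n=4 → 4; n=5 → 6; n=6 → 8; n=7 → 10; n=8 → 12; n=9 → 14.
Total orbitals: 4 + 6 + 8 + 10 + 12 + 14 = 54.

54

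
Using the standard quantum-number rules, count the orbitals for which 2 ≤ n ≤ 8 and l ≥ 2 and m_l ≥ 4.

20

Go shell by shell, enumerating (l, m_l) with l ≥ 2 and m_l ≥ 4:
n=5 → 1; n=6 → 3; n=7 → 6; n=8 → 10.
Total orbitals: 1 + 3 + 6 + 10 = 20.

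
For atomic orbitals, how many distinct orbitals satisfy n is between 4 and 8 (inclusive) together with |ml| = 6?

6

Per-shell orbital counts meeting the constraint:
n=7 → 2; n=8 → 4.
Total orbitals: 2 + 4 = 6.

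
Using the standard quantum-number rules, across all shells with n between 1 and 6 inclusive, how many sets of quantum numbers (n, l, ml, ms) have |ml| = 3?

Go shell by shell, enumerating (l, ml) with |ml| = 3:
n=4 → 2; n=5 → 4; n=6 → 6.
Orbitals: 2 + 4 + 6 = 12. Including both spin states (ms = ±1/2) gives 2 × 12 = 24 states.

24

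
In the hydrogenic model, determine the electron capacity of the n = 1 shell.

2

A shell holds 2n² electrons: 2 × 1² = 2 × 1 = 2.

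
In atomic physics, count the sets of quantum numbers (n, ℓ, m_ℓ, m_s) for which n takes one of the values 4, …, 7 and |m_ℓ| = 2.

For each n in the range, tally the orbitals obeying |m_ℓ| = 2:
n=4 → 4; n=5 → 6; n=6 → 8; n=7 → 10.
Orbitals: 4 + 6 + 8 + 10 = 28. Including both spin states (m_s = ±1/2) gives 2 × 28 = 56 states.

56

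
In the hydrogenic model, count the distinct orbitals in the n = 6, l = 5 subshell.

11

A subshell has 2l+1 orbitals; with l = 5, that's 11.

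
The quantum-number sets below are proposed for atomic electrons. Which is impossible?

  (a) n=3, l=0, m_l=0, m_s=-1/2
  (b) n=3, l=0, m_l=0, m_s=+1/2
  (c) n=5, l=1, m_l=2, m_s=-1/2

(c)

(c) has |m_l| = 2 > l = 1, violating −l ≤ m_l ≤ l.
The remaining sets (a), (b) satisfy all four rules.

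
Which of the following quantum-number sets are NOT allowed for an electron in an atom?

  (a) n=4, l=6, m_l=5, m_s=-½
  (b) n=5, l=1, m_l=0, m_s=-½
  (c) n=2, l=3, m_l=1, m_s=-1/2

(a) and (c)

(a) has l = 6 ≥ n = 4, violating 0 ≤ l ≤ n−1.
(c) has l = 3 ≥ n = 2, violating 0 ≤ l ≤ n−1.
The remaining set (b) satisfies all four rules.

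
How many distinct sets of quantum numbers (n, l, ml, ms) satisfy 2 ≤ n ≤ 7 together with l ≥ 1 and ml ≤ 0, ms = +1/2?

Work shell by shell — for each n, count the (l, ml) pairs that satisfy l ≥ 1 and ml ≤ 0:
n=2 → 2; n=3 → 5; n=4 → 9; n=5 → 14; n=6 → 20; n=7 → 27.
Orbitals: 2 + 5 + 9 + 14 + 20 + 27 = 77. With ms fixed to +1/2 there is one state per orbital, so 77 states.

77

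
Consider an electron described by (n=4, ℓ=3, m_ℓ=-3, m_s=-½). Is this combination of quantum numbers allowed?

Allowed

n = 4 is a positive integer. ℓ = 3 satisfies 0 ≤ ℓ ≤ n−1 = 3. m_ℓ = -3 lies in the range −ℓ … +ℓ (here −3 … 3). m_s = -1/2 is one of ±1/2.
All four constraints are satisfied.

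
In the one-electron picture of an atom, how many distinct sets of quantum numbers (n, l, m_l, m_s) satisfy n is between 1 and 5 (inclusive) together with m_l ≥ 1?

40

Treat each shell separately and count matching orbitals:
n=2 → 1; n=3 → 3; n=4 → 6; n=5 → 10.
Orbitals: 1 + 3 + 6 + 10 = 20. Including both spin states (m_s = ±1/2) gives 2 × 20 = 40 states.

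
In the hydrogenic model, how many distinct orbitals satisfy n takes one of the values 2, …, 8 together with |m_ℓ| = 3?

30

Count contributing orbitals for each principal shell:
n=4 → 2; n=5 → 4; n=6 → 6; n=7 → 8; n=8 → 10.
Total orbitals: 2 + 4 + 6 + 8 + 10 = 30.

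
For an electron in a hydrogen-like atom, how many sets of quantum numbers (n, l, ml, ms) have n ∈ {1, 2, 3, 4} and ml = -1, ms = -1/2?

For each n in the range, tally the orbitals obeying ml = -1:
n=2 → 1; n=3 → 2; n=4 → 3.
Orbitals: 1 + 2 + 3 = 6. With ms fixed to -1/2 there is one state per orbital, so 6 states.

6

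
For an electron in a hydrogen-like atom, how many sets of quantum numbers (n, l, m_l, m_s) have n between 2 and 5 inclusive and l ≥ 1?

100

Go shell by shell, enumerating (l, m_l) with l ≥ 1:
n=2 → 3; n=3 → 8; n=4 → 15; n=5 → 24.
Orbitals: 3 + 8 + 15 + 24 = 50. Including both spin states (m_s = ±1/2) gives 2 × 50 = 100 states.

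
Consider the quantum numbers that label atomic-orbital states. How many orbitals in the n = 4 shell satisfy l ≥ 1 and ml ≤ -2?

3

With n = 4 the allowed l are 0, 1, …, 3.
The (l, ml) pairs meeting l ≥ 1 and ml ≤ -2 give: l=2 → 1; l=3 → 2.
Total orbitals: 1 + 2 = 3.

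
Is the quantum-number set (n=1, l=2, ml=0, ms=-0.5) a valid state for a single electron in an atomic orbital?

No

The orbital quantum number must satisfy 0 ≤ l ≤ n−1. With n = 1 the allowed l values are 0, so l = 2 is out of range.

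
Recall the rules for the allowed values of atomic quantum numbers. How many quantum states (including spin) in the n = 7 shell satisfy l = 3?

14

For n = 7, l ranges over 0 … 6.
The (l, m_l) pairs meeting l = 3 give: l=3 → 7.
Orbitals: 7. Each orbital carries two spin states, so 7 × 2 = 14 states.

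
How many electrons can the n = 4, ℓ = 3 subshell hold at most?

A subshell with ℓ = 3 has 2ℓ+1 = 7 orbitals, each holding 2 electrons (spin ±1/2), so 7 × 2 = 14.

14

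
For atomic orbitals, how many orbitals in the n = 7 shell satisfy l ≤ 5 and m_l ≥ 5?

1

The n = 7 shell has l = 0 through 6; check each.
Contributions: l=5 → 1.
Total orbitals: 1.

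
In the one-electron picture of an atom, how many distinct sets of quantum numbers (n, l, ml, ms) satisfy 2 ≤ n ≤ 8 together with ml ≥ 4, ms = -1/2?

20

Count contributing orbitals for each principal shell:
n=5 → 1; n=6 → 3; n=7 → 6; n=8 → 10.
Orbitals: 1 + 3 + 6 + 10 = 20. With ms fixed to -1/2 there is one state per orbital, so 20 states.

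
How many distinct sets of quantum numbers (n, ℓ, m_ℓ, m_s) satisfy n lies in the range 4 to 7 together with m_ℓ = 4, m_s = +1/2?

6

Treat each shell separately and count matching orbitals:
n=5 → 1; n=6 → 2; n=7 → 3.
Orbitals: 1 + 2 + 3 = 6. With m_s fixed to +1/2 there is one state per orbital, so 6 states.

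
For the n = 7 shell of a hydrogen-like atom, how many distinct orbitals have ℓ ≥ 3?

40

The (ℓ, m_ℓ) pairs meeting ℓ ≥ 3 give: ℓ=3 → 7; ℓ=4 → 9; ℓ=5 → 11; ℓ=6 → 13.
Total orbitals: 7 + 9 + 11 + 13 = 40.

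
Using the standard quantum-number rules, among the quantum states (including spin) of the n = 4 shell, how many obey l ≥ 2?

24

Go through l = 0, …, 3 (the values permitted for n = 4).
Contributions: l=2 → 5; l=3 → 7.
Orbitals: 5 + 7 = 12. Each orbital carries two spin states, so 12 × 2 = 24 states.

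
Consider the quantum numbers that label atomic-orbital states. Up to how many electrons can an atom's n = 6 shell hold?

A shell holds 2n² electrons: 2 × 6² = 2 × 36 = 72.

72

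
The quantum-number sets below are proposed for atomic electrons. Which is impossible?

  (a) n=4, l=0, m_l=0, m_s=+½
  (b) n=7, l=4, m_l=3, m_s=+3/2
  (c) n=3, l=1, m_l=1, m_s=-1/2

(b) has m_s = +3/2, but an electron's spin must be ±1/2.
The remaining sets (a), (c) satisfy all four rules.

(b)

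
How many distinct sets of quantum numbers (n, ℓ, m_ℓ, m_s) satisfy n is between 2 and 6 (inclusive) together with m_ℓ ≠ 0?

140

Treat each shell separately and count matching orbitals:
n=2 → 2; n=3 → 6; n=4 → 12; n=5 → 20; n=6 → 30.
Orbitals: 2 + 6 + 12 + 20 + 30 = 70. Including both spin states (m_s = ±1/2) gives 2 × 70 = 140 states.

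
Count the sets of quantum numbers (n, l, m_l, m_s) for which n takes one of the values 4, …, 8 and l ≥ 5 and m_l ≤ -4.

32

Per-shell orbital counts meeting the constraint:
n=6 → 2; n=7 → 5; n=8 → 9.
Orbitals: 2 + 5 + 9 = 16. Including both spin states (m_s = ±1/2) gives 2 × 16 = 32 states.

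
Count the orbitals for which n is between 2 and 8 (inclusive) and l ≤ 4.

129

Count contributing orbitals for each principal shell:
n=2 → 4; n=3 → 9; n=4 → 16; n=5 → 25; n=6 → 25; n=7 → 25; n=8 → 25.
Total orbitals: 4 + 9 + 16 + 25 + 25 + 25 + 25 = 129.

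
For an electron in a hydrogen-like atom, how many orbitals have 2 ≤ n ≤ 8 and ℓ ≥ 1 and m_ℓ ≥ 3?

Go shell by shell, enumerating (ℓ, m_ℓ) with ℓ ≥ 1 and m_ℓ ≥ 3:
n=4 → 1; n=5 → 3; n=6 → 6; n=7 → 10; n=8 → 15.
Total orbitals: 1 + 3 + 6 + 10 + 15 = 35.

35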